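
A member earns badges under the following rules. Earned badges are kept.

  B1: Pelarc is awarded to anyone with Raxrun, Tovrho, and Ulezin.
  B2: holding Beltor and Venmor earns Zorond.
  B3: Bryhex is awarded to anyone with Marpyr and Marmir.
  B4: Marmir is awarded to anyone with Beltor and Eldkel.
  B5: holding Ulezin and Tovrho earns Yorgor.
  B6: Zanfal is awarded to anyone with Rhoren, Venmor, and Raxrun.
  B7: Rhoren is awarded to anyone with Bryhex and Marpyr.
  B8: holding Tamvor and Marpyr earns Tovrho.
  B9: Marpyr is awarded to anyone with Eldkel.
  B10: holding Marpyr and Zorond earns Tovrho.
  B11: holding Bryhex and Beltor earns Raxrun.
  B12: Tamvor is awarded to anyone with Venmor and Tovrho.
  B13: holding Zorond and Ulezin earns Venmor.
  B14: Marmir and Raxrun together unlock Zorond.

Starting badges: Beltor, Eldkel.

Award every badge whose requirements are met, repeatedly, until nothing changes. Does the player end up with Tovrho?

With Eldkel, Marpyr is earned (B9).
With Beltor and Eldkel, Marmir is earned (B4).
With Marpyr and Marmir, Bryhex is earned (B3).
With Bryhex and Beltor, Raxrun is earned (B11).
With Marmir and Raxrun, Zorond is earned (B14).
With Marpyr and Zorond, Tovrho is earned (B10).

Yes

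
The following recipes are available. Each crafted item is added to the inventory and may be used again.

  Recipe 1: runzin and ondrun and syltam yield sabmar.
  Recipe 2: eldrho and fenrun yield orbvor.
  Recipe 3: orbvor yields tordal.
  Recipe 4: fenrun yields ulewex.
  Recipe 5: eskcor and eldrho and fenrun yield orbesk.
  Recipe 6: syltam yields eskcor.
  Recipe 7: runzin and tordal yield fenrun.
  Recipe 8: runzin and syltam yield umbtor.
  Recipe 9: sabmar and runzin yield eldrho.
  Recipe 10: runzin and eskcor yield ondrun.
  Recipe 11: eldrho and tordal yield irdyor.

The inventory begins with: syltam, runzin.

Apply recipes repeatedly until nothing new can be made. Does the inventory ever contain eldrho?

Yes

Using Recipe 6, syltam makes eskcor.
Using Recipe 10, runzin and eskcor make ondrun.
runzin and ondrun and syltam → sabmar (Recipe 1).
sabmar and runzin → eldrho (Recipe 9).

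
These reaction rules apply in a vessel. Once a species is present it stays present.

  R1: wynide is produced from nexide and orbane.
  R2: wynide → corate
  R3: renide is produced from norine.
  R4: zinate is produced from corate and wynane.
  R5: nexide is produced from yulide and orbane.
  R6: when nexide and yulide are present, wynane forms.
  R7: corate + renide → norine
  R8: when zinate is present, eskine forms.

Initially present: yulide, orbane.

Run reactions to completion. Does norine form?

norine would need corate and renide (R7), but renide never forms.

No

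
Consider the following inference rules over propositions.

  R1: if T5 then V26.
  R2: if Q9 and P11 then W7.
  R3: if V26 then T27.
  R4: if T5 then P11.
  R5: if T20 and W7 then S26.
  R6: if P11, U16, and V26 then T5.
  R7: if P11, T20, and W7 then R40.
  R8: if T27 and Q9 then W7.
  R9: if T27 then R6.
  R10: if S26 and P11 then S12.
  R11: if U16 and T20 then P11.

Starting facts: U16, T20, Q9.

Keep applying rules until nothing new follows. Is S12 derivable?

Yes

From U16 and T20, R11 gives P11.
Q9 and P11 hold, so W7 follows (R2).
T20 and W7 hold, so S26 follows (R5).
From S26 and P11, R10 gives S12.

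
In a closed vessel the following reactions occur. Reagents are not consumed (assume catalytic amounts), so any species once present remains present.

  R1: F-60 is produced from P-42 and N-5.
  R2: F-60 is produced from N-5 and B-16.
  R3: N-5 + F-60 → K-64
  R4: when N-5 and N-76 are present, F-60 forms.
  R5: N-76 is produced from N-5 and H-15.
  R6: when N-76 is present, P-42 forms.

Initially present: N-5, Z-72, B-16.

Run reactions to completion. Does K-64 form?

Yes

N-5 and B-16 present → F-60 forms (R2).
N-5 and F-60 present → K-64 forms (R3).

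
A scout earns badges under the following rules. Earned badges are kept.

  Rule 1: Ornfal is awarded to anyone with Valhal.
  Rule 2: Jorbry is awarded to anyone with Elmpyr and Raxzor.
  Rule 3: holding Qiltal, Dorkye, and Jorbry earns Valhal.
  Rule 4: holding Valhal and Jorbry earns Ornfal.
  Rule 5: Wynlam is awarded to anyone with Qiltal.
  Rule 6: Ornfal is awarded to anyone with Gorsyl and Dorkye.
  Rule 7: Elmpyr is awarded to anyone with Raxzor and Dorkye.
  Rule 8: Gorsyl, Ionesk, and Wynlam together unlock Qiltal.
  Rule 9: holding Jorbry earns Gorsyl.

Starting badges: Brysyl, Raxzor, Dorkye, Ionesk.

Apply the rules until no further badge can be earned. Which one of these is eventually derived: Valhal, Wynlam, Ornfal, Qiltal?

With Raxzor and Dorkye, Elmpyr is earned (Rule 7).
With Elmpyr and Raxzor, Jorbry is earned (Rule 2).
With Jorbry, Gorsyl is earned (Rule 9).
With Gorsyl and Dorkye, Ornfal is earned (Rule 6).
Qiltal would need Gorsyl, Ionesk, and Wynlam (Rule 8), but Wynlam is never earned. Wynlam would need Qiltal (Rule 5), but Qiltal is never earned. Valhal would need Qiltal, Dorkye, and Jorbry (Rule 3), but Qiltal is never earned.

Ornfal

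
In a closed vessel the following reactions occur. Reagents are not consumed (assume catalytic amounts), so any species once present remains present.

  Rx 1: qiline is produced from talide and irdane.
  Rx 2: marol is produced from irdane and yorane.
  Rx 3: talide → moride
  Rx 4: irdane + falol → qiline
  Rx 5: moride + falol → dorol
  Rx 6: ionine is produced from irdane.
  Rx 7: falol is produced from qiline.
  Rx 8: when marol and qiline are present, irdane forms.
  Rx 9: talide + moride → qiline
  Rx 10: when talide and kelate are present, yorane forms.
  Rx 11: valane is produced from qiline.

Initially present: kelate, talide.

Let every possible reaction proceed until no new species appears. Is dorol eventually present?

Yes

talide present → moride forms (Rx 3).
talide and moride present → qiline forms (Rx 9).
qiline present → falol forms (Rx 7).
moride and falol present → dorol forms (Rx 5).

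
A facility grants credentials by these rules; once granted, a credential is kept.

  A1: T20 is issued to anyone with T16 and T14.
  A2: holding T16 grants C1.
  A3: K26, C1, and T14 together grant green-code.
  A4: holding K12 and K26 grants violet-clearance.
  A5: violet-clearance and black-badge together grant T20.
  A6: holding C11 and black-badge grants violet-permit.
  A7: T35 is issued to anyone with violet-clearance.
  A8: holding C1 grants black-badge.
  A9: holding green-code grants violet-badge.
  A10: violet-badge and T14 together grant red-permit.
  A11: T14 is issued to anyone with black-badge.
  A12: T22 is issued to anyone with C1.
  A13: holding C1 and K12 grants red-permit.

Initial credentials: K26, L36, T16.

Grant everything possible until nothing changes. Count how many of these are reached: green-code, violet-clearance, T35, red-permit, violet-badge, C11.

3

Holding T16 grants C1 (A2).
Holding C1 grants black-badge (A8).
Holding black-badge grants T14 (A11).
Holding K26, C1, and T14 grants green-code (A3).
Holding green-code grants violet-badge (A9).
Holding violet-badge and T14 grants red-permit (A10).
green-code: reached.
violet-clearance would need K12 and K26 (A4), but K12 is never granted.
T35 would need violet-clearance (A7), but violet-clearance is never granted.
red-permit: reached.
violet-badge: reached.
No rule produces C11, and it is not given.
Reached: green-code, red-permit, and violet-badge — 3 of the 6.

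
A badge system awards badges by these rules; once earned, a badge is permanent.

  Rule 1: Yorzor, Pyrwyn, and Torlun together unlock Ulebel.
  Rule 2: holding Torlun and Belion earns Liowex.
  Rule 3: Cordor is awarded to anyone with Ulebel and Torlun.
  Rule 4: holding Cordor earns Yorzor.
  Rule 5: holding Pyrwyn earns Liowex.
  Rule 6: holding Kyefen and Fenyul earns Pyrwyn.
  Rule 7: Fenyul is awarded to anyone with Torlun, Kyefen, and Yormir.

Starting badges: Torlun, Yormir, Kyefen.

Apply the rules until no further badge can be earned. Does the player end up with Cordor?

No

Cordor would need Ulebel and Torlun (Rule 3), but Ulebel is never earned.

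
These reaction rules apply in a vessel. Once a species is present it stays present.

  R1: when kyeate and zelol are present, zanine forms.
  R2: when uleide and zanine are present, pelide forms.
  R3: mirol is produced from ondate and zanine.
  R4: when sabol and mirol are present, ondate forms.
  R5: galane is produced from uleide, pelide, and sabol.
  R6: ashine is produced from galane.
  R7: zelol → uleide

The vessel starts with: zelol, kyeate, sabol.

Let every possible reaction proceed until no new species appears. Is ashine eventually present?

Yes

zelol present → uleide forms (R7).
kyeate and zelol present → zanine forms (R1).
uleide and zanine present → pelide forms (R2).
uleide, pelide, and sabol present → galane forms (R5).
galane present → ashine forms (R6).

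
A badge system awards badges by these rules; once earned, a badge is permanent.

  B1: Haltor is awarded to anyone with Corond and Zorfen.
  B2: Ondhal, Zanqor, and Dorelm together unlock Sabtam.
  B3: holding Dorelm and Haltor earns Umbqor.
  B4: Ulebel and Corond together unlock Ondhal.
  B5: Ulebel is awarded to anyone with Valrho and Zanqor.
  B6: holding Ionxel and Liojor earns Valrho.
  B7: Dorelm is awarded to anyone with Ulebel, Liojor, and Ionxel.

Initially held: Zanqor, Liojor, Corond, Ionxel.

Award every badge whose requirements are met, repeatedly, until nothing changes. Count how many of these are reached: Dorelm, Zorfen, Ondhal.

With Ionxel and Liojor, Valrho is earned (B6).
With Valrho and Zanqor, Ulebel is earned (B5).
With Ulebel, Liojor, and Ionxel, Dorelm is earned (B7).
With Ulebel and Corond, Ondhal is earned (B4).
Dorelm: reached.
No rule produces Zorfen, and it is not given.
Ondhal: reached.
Reached: Dorelm and Ondhal — 2 of the 3.

2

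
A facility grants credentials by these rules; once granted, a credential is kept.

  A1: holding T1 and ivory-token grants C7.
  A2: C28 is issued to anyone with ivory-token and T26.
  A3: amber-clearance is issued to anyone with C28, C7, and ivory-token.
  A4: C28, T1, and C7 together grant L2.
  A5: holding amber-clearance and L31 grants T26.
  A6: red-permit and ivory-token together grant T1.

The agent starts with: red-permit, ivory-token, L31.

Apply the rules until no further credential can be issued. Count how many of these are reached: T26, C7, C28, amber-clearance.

1

Holding red-permit and ivory-token grants T1 (A6).
Holding T1 and ivory-token grants C7 (A1).
T26 would need amber-clearance and L31 (A5), but amber-clearance is never granted.
C7: reached.
C28 would need ivory-token and T26 (A2), but T26 is never granted.
amber-clearance would need C28, C7, and ivory-token (A3), but C28 is never granted.
Reached: C7 — 1 of the 4.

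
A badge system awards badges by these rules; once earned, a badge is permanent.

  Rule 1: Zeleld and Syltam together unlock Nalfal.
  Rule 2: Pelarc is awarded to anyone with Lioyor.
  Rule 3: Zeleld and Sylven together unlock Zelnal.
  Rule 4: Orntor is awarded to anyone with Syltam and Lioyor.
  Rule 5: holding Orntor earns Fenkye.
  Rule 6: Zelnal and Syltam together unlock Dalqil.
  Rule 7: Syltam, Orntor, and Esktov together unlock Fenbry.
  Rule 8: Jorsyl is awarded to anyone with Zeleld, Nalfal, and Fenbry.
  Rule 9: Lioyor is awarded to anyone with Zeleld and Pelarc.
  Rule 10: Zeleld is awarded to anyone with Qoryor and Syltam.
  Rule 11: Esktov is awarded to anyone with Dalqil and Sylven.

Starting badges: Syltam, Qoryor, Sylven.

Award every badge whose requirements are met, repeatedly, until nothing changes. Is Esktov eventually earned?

Yes

With Qoryor and Syltam, Zeleld is earned (Rule 10).
With Zeleld and Sylven, Zelnal is earned (Rule 3).
With Zelnal and Syltam, Dalqil is earned (Rule 6).
With Dalqil and Sylven, Esktov is earned (Rule 11).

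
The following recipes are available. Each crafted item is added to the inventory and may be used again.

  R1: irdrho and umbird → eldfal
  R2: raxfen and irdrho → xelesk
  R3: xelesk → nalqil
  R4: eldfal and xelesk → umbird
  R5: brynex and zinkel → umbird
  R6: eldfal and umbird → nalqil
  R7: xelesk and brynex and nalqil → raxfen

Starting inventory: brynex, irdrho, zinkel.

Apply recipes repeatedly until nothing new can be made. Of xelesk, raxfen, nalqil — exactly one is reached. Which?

brynex and zinkel → umbird (R5).
irdrho and umbird → eldfal (R1).
eldfal and umbird → nalqil (R6).
raxfen would need xelesk, brynex, and nalqil (R7), but xelesk is never obtained. xelesk would need raxfen and irdrho (R2), but raxfen is never obtained.

nalqil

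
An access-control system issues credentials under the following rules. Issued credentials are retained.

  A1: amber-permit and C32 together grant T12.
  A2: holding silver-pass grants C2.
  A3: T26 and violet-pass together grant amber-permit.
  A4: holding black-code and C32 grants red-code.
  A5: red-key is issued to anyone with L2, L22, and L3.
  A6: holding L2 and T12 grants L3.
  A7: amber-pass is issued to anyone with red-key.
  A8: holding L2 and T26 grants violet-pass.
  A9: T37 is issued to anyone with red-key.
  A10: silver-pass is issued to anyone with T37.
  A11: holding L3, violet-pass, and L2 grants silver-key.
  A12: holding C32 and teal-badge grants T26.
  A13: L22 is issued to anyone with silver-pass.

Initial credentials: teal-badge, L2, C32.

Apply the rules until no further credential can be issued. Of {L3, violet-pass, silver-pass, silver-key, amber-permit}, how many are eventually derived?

Holding C32 and teal-badge grants T26 (A12).
Holding L2 and T26 grants violet-pass (A8).
Holding T26 and violet-pass grants amber-permit (A3).
Holding amber-permit and C32 grants T12 (A1).
Holding L2 and T12 grants L3 (A6).
Holding L3, violet-pass, and L2 grants silver-key (A11).
L3: reached.
violet-pass: reached.
silver-pass would need T37 (A10), but T37 is never granted.
silver-key: reached.
amber-permit: reached.
Reached: L3, violet-pass, silver-key, and amber-permit — 4 of the 5.

4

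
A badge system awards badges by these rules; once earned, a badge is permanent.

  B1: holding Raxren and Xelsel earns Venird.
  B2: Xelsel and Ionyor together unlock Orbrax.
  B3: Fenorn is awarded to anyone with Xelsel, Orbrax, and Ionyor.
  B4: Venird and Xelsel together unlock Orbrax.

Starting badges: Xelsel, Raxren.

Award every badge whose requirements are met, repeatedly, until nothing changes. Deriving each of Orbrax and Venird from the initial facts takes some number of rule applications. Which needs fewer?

Venird

Venird: With Raxren and Xelsel, Venird is earned (B1). [1 rule application]
Orbrax: With Raxren and Xelsel, Venird is earned (B1). With Venird and Xelsel, Orbrax is earned (B4). [2 rule applications]
Venird needs fewer.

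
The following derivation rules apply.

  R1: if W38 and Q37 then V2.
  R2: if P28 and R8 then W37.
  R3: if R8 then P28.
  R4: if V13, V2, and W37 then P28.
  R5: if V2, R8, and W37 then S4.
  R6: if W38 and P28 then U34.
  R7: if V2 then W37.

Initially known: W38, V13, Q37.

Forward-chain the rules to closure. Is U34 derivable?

From W38 and Q37, R1 gives V2.
From V2, R7 gives W37.
V13, V2, and W37 hold, so P28 follows (R4).
From W38 and P28, R6 gives U34.

Yes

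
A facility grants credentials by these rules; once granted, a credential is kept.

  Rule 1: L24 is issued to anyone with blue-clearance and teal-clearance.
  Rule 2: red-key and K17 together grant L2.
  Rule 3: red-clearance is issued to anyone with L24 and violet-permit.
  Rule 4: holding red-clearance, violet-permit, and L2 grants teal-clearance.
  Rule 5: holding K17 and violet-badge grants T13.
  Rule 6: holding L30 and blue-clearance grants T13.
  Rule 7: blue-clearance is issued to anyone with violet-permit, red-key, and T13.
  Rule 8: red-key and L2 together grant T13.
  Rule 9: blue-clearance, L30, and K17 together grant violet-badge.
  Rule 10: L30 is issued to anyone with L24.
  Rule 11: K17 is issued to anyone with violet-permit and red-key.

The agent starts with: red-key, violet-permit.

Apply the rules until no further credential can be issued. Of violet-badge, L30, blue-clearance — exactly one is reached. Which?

Holding violet-permit and red-key grants K17 (Rule 11).
Holding red-key and K17 grants L2 (Rule 2).
Holding red-key and L2 grants T13 (Rule 8).
Holding violet-permit, red-key, and T13 grants blue-clearance (Rule 7).
violet-badge would need blue-clearance, L30, and K17 (Rule 9), but L30 is never granted. L30 would need L24 (Rule 10), but L24 is never granted.

blue-clearance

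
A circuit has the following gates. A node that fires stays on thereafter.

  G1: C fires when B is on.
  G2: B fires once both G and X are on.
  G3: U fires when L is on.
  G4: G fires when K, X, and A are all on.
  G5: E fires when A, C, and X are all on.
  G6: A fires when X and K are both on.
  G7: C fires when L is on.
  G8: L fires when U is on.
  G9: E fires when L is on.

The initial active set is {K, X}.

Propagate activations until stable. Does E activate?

Yes

X and K are on, so A fires (G6).
K, X, and A are on, so G fires (G4).
G2: G and X on → B on.
B is on, so C fires (G1).
G5: A, C, and X on → E on.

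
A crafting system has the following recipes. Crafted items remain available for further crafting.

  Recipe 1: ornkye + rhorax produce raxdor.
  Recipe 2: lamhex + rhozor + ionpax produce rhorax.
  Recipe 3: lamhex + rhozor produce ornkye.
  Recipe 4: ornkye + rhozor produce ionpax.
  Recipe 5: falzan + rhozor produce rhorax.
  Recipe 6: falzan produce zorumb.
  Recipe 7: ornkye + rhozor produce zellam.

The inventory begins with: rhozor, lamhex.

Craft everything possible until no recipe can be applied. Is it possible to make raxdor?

Using Recipe 3, lamhex and rhozor make ornkye.
ornkye + rhozor → ionpax (Recipe 4).
Using Recipe 2, lamhex, rhozor, and ionpax make rhorax.
ornkye + rhorax → raxdor (Recipe 1).

Yes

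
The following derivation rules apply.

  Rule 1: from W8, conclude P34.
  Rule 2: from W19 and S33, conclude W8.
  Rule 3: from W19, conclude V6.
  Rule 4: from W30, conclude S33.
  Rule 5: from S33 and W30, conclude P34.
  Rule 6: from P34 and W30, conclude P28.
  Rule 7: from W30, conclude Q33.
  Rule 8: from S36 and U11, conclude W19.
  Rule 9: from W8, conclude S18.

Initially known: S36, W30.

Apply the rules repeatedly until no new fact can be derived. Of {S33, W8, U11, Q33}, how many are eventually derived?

W30 holds, so Q33 follows (Rule 7).
W30 holds, so S33 follows (Rule 4).
S33: reached.
W8 would need W19 and S33 (Rule 2), but W19 is never established.
No rule produces U11, and it is not given.
Q33: reached.
Reached: S33 and Q33 — 2 of the 4.

2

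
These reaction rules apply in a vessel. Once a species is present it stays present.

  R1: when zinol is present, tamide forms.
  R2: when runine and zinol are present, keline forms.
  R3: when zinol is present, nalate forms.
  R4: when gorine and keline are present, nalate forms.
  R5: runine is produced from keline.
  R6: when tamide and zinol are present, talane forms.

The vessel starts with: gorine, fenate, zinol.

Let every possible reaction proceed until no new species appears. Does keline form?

No

keline would need runine and zinol (R2), but runine never forms.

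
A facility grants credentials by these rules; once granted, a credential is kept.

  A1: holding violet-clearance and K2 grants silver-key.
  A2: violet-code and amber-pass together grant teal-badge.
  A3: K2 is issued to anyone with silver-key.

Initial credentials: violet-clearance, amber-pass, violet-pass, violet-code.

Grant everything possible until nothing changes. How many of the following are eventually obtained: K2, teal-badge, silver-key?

1

Holding violet-code and amber-pass grants teal-badge (A2).
K2 would need silver-key (A3), but silver-key is never granted.
teal-badge: reached.
silver-key would need violet-clearance and K2 (A1), but K2 is never granted.
Reached: teal-badge — 1 of the 3.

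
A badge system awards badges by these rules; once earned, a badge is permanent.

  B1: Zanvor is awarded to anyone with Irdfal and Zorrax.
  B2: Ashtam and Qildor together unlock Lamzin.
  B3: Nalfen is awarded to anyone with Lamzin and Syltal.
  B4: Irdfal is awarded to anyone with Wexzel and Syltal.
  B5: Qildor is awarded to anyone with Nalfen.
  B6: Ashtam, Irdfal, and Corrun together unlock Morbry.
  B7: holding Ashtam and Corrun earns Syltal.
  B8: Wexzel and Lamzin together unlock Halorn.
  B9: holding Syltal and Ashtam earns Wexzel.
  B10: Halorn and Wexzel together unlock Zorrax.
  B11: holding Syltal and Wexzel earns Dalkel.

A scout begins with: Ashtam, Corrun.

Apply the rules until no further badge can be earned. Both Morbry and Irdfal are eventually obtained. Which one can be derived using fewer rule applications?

Irdfal

Irdfal: With Ashtam and Corrun, Syltal is earned (B7). With Syltal and Ashtam, Wexzel is earned (B9). With Wexzel and Syltal, Irdfal is earned (B4). [3 rule applications]
Morbry: With Ashtam and Corrun, Syltal is earned (B7). With Syltal and Ashtam, Wexzel is earned (B9). With Wexzel and Syltal, Irdfal is earned (B4). With Ashtam, Irdfal, and Corrun, Morbry is earned (B6). [4 rule applications]
Irdfal needs fewer.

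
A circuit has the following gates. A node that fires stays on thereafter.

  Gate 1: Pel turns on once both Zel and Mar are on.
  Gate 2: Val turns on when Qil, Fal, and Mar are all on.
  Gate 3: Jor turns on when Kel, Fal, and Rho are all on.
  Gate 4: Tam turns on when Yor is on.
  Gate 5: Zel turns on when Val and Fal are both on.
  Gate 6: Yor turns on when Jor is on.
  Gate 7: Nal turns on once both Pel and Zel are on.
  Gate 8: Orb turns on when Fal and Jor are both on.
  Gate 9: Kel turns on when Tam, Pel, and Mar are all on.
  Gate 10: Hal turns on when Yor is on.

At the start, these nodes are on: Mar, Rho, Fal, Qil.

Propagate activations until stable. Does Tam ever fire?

Tam would need Yor (Gate 4), but Yor never turns on.

No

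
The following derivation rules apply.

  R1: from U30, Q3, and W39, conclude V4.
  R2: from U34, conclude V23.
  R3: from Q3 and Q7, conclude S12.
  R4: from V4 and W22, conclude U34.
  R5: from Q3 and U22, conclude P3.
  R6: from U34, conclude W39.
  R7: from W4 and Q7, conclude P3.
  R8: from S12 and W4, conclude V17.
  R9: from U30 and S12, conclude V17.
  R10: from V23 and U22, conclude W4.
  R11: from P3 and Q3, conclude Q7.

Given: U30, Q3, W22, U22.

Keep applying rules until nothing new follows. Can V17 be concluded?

From Q3 and U22, R5 gives P3.
From P3 and Q3, R11 gives Q7.
Q3 and Q7 hold, so S12 follows (R3).
U30 and S12 hold, so V17 follows (R9).

Yes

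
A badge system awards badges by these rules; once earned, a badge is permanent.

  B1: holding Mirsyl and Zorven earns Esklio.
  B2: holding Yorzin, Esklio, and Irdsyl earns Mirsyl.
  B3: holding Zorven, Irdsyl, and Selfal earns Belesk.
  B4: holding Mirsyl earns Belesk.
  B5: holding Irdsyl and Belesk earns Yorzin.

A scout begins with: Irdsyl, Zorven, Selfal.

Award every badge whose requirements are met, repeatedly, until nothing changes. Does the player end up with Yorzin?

Yes

With Zorven, Irdsyl, and Selfal, Belesk is earned (B3).
With Irdsyl and Belesk, Yorzin is earned (B5).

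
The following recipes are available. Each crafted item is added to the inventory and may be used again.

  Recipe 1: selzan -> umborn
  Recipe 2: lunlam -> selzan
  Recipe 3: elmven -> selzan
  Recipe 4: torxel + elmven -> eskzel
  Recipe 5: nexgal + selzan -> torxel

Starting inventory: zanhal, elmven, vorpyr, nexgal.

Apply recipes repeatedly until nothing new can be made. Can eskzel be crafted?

elmven -> selzan (Recipe 3).
nexgal + selzan -> torxel (Recipe 5).
torxel + elmven -> eskzel (Recipe 4).

Yes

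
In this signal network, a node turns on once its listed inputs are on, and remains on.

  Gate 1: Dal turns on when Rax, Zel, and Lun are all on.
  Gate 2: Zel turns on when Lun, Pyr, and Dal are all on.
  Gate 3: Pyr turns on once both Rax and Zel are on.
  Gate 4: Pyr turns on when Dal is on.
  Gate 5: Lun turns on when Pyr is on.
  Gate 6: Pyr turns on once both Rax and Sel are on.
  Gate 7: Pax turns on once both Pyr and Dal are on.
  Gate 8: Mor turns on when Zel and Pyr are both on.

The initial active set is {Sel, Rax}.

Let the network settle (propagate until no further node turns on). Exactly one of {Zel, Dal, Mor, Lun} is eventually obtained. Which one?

Gate 6: Rax and Sel on → Pyr on.
Pyr is on, so Lun turns on (Gate 5).
Zel would need Lun, Pyr, and Dal (Gate 2), but Dal never turns on. Dal would need Rax, Zel, and Lun (Gate 1), but Zel never turns on. Mor would need Zel and Pyr (Gate 8), but Zel never turns on.

Lun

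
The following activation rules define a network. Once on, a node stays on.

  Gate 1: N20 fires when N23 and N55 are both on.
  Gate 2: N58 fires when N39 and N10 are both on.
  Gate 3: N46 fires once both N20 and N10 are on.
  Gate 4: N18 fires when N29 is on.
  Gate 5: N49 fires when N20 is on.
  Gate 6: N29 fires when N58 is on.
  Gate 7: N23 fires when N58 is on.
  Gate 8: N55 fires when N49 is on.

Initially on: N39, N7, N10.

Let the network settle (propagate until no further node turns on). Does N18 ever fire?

Yes

Gate 2: N39 and N10 on → N58 on.
N58 is on, so N29 fires (Gate 6).
N29 is on, so N18 fires (Gate 4).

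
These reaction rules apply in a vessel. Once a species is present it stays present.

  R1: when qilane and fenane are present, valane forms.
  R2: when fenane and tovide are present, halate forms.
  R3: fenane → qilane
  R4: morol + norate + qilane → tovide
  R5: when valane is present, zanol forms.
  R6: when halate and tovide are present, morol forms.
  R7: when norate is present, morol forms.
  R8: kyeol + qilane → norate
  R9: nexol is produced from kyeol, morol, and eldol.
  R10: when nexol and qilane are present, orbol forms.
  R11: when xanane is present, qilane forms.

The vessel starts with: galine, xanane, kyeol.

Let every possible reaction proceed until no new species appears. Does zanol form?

No

zanol would need valane (R5), but valane never forms.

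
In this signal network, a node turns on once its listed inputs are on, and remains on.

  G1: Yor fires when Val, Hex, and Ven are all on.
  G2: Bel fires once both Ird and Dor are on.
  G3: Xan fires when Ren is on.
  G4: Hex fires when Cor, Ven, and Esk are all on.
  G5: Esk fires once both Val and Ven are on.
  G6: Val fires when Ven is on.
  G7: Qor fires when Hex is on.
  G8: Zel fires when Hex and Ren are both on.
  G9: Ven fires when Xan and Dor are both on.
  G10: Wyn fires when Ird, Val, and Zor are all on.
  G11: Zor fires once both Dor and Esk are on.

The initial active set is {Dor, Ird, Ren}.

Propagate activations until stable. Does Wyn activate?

Yes

Ren is on, so Xan fires (G3).
G9: Xan and Dor on → Ven on.
Ven is on, so Val fires (G6).
Val and Ven are on, so Esk fires (G5).
Dor and Esk are on, so Zor fires (G11).
G10: Ird, Val, and Zor on → Wyn on.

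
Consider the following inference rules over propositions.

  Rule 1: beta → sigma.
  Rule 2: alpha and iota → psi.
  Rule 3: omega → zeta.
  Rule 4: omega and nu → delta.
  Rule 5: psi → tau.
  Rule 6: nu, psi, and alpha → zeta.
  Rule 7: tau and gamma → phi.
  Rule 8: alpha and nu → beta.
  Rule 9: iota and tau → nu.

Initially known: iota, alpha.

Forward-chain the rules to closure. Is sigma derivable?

Yes

alpha and iota hold, so psi follows (Rule 2).
psi holds, so tau follows (Rule 5).
From iota and tau, Rule 9 gives nu.
alpha and nu hold, so beta follows (Rule 8).
From beta, Rule 1 gives sigma.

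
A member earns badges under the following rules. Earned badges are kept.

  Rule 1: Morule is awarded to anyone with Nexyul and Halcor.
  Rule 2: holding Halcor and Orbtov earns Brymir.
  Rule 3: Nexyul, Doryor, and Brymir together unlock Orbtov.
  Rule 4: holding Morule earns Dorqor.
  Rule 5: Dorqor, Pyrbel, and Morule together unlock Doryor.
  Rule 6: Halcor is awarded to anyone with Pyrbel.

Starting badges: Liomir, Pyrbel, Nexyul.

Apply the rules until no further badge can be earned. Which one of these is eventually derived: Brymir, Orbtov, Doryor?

With Pyrbel, Halcor is earned (Rule 6).
With Nexyul and Halcor, Morule is earned (Rule 1).
With Morule, Dorqor is earned (Rule 4).
With Dorqor, Pyrbel, and Morule, Doryor is earned (Rule 5).
Orbtov would need Nexyul, Doryor, and Brymir (Rule 3), but Brymir is never earned. Brymir would need Halcor and Orbtov (Rule 2), but Orbtov is never earned.

Doryor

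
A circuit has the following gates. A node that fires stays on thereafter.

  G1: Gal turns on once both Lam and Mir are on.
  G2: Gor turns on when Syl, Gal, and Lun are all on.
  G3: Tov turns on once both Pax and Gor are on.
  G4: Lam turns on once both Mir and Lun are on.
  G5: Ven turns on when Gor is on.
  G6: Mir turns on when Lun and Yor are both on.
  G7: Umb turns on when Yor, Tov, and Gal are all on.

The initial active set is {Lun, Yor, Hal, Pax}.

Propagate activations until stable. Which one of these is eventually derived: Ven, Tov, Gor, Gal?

Gal

G6: Lun and Yor on → Mir on.
Mir and Lun are on, so Lam turns on (G4).
G1: Lam and Mir on → Gal on.
Gor would need Syl, Gal, and Lun (G2), but Syl never turns on. Ven would need Gor (G5), but Gor never turns on. Tov would need Pax and Gor (G3), but Gor never turns on.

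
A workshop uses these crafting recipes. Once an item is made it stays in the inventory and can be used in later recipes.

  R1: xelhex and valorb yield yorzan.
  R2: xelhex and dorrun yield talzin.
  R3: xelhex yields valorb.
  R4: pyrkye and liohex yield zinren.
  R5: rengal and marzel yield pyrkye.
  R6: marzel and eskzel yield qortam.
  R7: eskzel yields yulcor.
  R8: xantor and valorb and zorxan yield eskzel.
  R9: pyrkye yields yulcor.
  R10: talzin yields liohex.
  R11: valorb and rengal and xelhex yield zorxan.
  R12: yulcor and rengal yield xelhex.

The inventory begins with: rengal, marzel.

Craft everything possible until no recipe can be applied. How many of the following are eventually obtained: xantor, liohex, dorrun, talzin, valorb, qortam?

rengal and marzel → pyrkye (R5).
pyrkye → yulcor (R9).
Using R12, yulcor and rengal make xelhex.
Using R3, xelhex makes valorb.
No rule produces xantor, and it is not given.
liohex would need talzin (R10), but talzin is never obtained.
No rule produces dorrun, and it is not given.
talzin would need xelhex and dorrun (R2), but dorrun is never obtained.
valorb: reached.
qortam would need marzel and eskzel (R6), but eskzel is never obtained.
Reached: valorb — 1 of the 6.

1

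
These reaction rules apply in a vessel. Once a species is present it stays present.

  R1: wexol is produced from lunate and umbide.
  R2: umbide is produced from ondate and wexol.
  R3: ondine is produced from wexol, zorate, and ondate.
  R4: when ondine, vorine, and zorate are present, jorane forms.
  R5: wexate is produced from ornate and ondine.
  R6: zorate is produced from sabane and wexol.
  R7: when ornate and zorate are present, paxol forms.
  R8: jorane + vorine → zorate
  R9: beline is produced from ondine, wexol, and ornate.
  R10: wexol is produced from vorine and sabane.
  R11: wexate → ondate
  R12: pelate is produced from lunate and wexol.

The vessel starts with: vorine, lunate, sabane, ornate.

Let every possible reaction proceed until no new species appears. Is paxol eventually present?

vorine and sabane present → wexol forms (R10).
sabane and wexol present → zorate forms (R6).
ornate and zorate present → paxol forms (R7).

Yes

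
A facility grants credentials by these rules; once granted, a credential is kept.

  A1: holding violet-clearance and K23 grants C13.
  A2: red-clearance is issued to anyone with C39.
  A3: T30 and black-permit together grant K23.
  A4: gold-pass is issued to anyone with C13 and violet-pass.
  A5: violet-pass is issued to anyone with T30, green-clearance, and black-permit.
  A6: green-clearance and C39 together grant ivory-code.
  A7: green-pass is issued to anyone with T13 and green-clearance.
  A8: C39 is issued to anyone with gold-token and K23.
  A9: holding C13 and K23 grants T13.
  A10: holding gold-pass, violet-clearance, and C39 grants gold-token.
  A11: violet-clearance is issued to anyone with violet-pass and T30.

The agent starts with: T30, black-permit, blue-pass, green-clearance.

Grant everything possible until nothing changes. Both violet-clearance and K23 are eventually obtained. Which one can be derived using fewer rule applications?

K23

K23: Holding T30 and black-permit grants K23 (A3). [1 rule application]
violet-clearance: Holding T30, green-clearance, and black-permit grants violet-pass (A5). Holding violet-pass and T30 grants violet-clearance (A11). [2 rule applications]
K23 needs fewer.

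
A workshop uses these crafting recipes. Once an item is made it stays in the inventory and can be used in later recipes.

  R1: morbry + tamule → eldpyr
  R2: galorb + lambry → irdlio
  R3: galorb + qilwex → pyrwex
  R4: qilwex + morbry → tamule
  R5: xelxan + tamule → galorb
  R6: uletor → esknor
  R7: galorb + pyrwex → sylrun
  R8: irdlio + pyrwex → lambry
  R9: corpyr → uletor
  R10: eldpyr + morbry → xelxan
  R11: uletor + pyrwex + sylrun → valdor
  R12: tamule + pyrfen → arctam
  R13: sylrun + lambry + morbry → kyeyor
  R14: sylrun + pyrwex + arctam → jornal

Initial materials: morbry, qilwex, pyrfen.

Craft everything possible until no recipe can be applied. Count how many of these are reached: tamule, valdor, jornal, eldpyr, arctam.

Using R4, qilwex and morbry make tamule.
Using R12, tamule and pyrfen make arctam.
morbry + tamule → eldpyr (R1).
eldpyr + morbry → xelxan (R10).
xelxan + tamule → galorb (R5).
Using R3, galorb and qilwex make pyrwex.
Using R7, galorb and pyrwex make sylrun.
sylrun + pyrwex + arctam → jornal (R14).
tamule: reached.
valdor would need uletor, pyrwex, and sylrun (R11), but uletor is never obtained.
jornal: reached.
eldpyr: reached.
arctam: reached.
Reached: tamule, jornal, eldpyr, and arctam — 4 of the 5.

4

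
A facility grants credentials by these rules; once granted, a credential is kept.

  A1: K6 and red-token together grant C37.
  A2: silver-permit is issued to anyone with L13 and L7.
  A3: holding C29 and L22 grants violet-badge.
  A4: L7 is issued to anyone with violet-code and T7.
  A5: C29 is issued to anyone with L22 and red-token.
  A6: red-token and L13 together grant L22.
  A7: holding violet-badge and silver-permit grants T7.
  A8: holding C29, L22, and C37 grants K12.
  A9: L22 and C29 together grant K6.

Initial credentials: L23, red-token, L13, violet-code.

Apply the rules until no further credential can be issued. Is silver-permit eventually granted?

No

silver-permit would need L13 and L7 (A2), but L7 is never granted.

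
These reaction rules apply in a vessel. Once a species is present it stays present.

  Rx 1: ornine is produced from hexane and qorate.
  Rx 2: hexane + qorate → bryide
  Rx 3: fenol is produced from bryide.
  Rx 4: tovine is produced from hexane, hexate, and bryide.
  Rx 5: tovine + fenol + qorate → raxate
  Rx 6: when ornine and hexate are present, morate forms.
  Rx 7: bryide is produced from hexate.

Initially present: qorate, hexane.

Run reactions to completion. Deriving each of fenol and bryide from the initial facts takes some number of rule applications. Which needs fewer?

bryide

bryide: hexane and qorate present → bryide forms (Rx 2). [1 rule application]
fenol: hexane and qorate present → bryide forms (Rx 2). bryide present → fenol forms (Rx 3). [2 rule applications]
bryide needs fewer.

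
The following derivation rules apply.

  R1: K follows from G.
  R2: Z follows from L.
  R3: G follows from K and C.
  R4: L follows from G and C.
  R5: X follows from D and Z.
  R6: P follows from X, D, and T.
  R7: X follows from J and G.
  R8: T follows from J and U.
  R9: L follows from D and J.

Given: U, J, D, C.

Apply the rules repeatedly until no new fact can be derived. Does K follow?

K would need G (R1), but G is never established.

No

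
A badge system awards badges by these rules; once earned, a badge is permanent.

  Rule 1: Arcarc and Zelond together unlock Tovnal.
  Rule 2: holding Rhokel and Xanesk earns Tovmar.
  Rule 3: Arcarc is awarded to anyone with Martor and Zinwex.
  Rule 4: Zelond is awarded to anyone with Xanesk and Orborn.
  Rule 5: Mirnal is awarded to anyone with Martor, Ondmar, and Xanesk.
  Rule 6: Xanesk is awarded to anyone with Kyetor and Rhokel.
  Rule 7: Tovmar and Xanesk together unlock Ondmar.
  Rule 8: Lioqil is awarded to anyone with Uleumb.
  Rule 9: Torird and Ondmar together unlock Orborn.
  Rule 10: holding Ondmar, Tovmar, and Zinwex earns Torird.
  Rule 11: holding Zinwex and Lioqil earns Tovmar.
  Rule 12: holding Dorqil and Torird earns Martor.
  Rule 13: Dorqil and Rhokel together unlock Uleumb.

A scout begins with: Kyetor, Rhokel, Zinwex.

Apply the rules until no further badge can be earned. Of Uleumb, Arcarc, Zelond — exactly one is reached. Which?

With Kyetor and Rhokel, Xanesk is earned (Rule 6).
With Rhokel and Xanesk, Tovmar is earned (Rule 2).
With Tovmar and Xanesk, Ondmar is earned (Rule 7).
With Ondmar, Tovmar, and Zinwex, Torird is earned (Rule 10).
With Torird and Ondmar, Orborn is earned (Rule 9).
With Xanesk and Orborn, Zelond is earned (Rule 4).
Arcarc would need Martor and Zinwex (Rule 3), but Martor is never earned. Uleumb would need Dorqil and Rhokel (Rule 13), but Dorqil is never earned.

Zelond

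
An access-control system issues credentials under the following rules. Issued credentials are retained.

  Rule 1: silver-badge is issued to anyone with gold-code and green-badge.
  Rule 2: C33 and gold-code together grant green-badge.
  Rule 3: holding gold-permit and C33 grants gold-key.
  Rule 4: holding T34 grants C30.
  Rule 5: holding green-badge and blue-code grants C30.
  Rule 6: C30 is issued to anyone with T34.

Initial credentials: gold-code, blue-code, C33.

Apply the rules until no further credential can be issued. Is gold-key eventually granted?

No

gold-key would need gold-permit and C33 (Rule 3), but gold-permit is never granted.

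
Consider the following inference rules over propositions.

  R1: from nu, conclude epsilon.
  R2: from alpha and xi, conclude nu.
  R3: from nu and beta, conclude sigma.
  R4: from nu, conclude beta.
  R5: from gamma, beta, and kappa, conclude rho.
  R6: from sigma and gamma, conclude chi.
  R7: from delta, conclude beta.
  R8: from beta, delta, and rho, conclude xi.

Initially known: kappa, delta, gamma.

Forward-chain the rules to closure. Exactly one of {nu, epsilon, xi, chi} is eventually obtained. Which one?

delta holds, so beta follows (R7).
gamma, beta, and kappa hold, so rho follows (R5).
beta, delta, and rho hold, so xi follows (R8).
chi would need sigma and gamma (R6), but sigma is never established. nu would need alpha and xi (R2), but alpha is never established. epsilon would need nu (R1), but nu is never established.

xi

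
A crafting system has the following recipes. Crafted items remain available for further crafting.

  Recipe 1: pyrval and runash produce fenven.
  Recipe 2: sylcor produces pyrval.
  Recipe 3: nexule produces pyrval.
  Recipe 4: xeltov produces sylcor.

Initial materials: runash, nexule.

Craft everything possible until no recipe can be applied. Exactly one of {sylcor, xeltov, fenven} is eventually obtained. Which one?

fenven

nexule → pyrval (Recipe 3).
Using Recipe 1, pyrval and runash make fenven.
No rule produces xeltov, and it is not given. sylcor would need xeltov (Recipe 4), but xeltov is never obtained.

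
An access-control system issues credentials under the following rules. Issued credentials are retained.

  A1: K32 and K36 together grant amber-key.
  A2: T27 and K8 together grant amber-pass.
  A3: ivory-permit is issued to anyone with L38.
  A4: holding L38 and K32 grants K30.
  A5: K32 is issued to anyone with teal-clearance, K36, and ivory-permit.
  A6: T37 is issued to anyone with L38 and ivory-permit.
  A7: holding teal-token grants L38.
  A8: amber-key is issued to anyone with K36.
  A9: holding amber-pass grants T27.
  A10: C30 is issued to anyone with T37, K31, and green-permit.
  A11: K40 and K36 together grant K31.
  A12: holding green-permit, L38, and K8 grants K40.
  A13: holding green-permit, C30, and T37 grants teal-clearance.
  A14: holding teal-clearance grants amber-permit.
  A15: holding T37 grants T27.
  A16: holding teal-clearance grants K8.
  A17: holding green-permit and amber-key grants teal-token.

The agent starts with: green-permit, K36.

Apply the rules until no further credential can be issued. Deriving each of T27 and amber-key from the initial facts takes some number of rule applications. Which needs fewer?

amber-key

amber-key: Holding K36 grants amber-key (A8). [1 rule application]
T27: Holding K36 grants amber-key (A8). Holding green-permit and amber-key grants teal-token (A17). Holding teal-token grants L38 (A7). Holding L38 grants ivory-permit (A3). Holding L38 and ivory-permit grants T37 (A6). Holding T37 grants T27 (A15). [6 rule applications]
amber-key needs fewer.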